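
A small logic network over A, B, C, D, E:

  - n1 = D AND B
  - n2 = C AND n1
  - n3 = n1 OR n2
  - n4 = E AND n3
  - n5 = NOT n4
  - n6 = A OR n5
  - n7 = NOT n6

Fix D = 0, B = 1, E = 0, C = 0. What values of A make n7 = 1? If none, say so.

With D = 0, B = 1, E = 0, C = 0 fixed, none of the 2 settings of A give n7 = 1.
For example, with A=0:
n1 = D AND B = 0 AND 1 = 0
n2 = C AND n1 = 0 AND 0 = 0
n3 = n1 OR n2 = 0 OR 0 = 0
n4 = E AND n3 = 0 AND 0 = 0
n5 = NOT n4 = NOT 0 = 1
n6 = A OR n5 = 0 OR 1 = 1
n7 = NOT n6 = NOT 1 = 0
giving n7 = 0 ≠ 1.

no solution exists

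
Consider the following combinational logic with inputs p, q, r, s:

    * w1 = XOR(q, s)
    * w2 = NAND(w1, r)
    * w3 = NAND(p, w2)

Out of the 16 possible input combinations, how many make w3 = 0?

w3 = NAND(p, w2) must be 0, so both p = 1 and w2 = 1.
Satisfying assignments:
  p=1, q=0, r=0, s=0
  p=1, q=0, r=0, s=1
  p=1, q=0, r=1, s=0
  p=1, q=1, r=0, s=0
  p=1, q=1, r=0, s=1
  p=1, q=1, r=1, s=1

6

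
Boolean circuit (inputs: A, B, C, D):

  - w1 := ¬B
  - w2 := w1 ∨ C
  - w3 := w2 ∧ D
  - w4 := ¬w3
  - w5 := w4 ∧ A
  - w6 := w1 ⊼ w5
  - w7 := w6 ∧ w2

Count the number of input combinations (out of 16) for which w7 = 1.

w7 = w6 ∧ w2 must be 1, so both w6 = 1 and w2 = 1.
w6 = w1 ⊼ w5 must be 1, so at least one of w1, w5 is 0.
Enumerating the 16 input combinations, 10 give w7 = 1 and 6 give w7 = 0.

10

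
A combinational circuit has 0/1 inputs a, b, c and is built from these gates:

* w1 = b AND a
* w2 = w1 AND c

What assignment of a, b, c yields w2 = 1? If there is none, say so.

w2 = w1 AND c must be 1, so both w1 = 1 and c = 1.
Check with a=1, b=1, c=1:
w1 = b AND a = 1 AND 1 = 1
w2 = w1 AND c = 1 AND 1 = 1
So w2 = 1 as required.

a=1, b=1, c=1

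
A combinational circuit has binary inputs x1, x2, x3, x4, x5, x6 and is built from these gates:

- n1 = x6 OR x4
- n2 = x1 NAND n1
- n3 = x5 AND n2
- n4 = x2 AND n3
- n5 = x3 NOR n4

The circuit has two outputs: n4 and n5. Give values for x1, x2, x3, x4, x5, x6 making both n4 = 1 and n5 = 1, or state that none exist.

Across all 64 input combinations, none give both n4 = 1 and n5 = 1.

no solution exists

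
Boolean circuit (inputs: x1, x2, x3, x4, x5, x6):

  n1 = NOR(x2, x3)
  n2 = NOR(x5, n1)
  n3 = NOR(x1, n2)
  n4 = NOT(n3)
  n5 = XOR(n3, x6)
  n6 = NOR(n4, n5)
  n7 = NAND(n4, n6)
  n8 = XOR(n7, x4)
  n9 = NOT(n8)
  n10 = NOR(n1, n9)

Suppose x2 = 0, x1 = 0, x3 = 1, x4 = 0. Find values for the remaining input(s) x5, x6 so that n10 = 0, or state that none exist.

no solution exists

With x2 = 0, x1 = 0, x3 = 1, x4 = 0 fixed, none of the 4 settings of x5, x6 give n10 = 0.
For example, with x5=1, x6=0:
n1 = NOR(x2, x3) = NOR(0, 1) = 0
n2 = NOR(x5, n1) = NOR(1, 0) = 0
n3 = NOR(x1, n2) = NOR(0, 0) = 1
n4 = NOT(n3) = NOT 1 = 0
n5 = XOR(n3, x6) = XOR(1, 0) = 1
n6 = NOR(n4, n5) = NOR(0, 1) = 0
n7 = NAND(n4, n6) = NAND(0, 0) = 1
n8 = XOR(n7, x4) = XOR(1, 0) = 1
n9 = NOT(n8) = NOT 1 = 0
n10 = NOR(n1, n9) = NOR(0, 0) = 1
giving n10 = 1 ≠ 0.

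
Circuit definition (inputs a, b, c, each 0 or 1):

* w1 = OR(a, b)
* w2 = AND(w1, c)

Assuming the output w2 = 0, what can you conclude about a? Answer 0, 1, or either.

Both values of a occur among assignments with w2 = 0:
  a=0: a=0, b=0, c=0
  a=1: a=1, b=0, c=0

either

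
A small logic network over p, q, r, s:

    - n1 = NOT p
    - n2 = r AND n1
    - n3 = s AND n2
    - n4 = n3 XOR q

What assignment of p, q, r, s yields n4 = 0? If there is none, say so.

n4 = n3 XOR q must be 0, so n3 and q are equal.
Check with p=0, q=0, r=1, s=0:
n1 = NOT p = NOT 0 = 1
n2 = r AND n1 = 1 AND 1 = 1
n3 = s AND n2 = 0 AND 1 = 0
n4 = n3 XOR q = 0 XOR 0 = 0
So n4 = 0 as required.

p=0, q=0, r=1, s=0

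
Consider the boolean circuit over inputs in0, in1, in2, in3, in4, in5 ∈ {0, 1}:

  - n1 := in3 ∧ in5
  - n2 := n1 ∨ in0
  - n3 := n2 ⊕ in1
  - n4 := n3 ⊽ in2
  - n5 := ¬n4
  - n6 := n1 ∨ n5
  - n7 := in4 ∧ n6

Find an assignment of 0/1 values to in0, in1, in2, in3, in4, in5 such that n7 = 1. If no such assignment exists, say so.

in0=1, in1=0, in2=1, in3=0, in4=1, in5=1

Check with in0=1, in1=0, in2=1, in3=0, in4=1, in5=1:
n1 = in3 ∧ in5 = 0 ∧ 1 = 0
n2 = n1 ∨ in0 = 0 ∨ 1 = 1
n3 = n2 ⊕ in1 = 1 ⊕ 0 = 1
n4 = n3 ⊽ in2 = 1 ⊽ 1 = 0
n5 = ¬n4 = ¬0 = 1
n6 = n1 ∨ n5 = 0 ∨ 1 = 1
n7 = in4 ∧ n6 = 1 ∧ 1 = 1
So n7 = 1 as required.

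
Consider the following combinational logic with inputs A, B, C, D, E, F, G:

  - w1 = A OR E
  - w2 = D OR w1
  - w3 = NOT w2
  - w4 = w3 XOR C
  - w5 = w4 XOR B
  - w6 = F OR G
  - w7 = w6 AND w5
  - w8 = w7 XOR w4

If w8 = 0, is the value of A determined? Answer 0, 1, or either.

Both values of A occur among assignments with w8 = 0:
  A=0: A=0, B=0, C=0, D=0, E=0, F=0, G=1
  A=1: A=1, B=0, C=0, D=0, E=0, F=0, G=0

either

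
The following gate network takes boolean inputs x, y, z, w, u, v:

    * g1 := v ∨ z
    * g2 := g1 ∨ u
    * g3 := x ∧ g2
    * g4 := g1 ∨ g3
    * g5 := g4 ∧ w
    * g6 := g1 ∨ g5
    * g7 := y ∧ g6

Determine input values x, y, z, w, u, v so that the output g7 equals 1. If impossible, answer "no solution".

x=0, y=1, z=0, w=1, u=1, v=1

g7 = y ∧ g6 must be 1, so both y = 1 and g6 = 1.
Check with x=0, y=1, z=0, w=1, u=1, v=1:
g1 = v ∨ z = 1 ∨ 0 = 1
g2 = g1 ∨ u = 1 ∨ 1 = 1
g3 = x ∧ g2 = 0 ∧ 1 = 0
g4 = g1 ∨ g3 = 1 ∨ 0 = 1
g5 = g4 ∧ w = 1 ∧ 1 = 1
g6 = g1 ∨ g5 = 1 ∨ 1 = 1
g7 = y ∧ g6 = 1 ∧ 1 = 1
So g7 = 1 as required.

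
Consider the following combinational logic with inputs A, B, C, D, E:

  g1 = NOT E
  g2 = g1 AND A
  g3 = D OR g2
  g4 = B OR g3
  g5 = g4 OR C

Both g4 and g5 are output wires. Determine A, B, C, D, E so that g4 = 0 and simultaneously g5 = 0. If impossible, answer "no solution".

Check with A=0 B=0 C=0 D=0 E=1:
g1 = NOT E = NOT 1 = 0
g2 = g1 AND A = 0 AND 0 = 0
g3 = D OR g2 = 0 OR 0 = 0
g4 = B OR g3 = 0 OR 0 = 0
g5 = g4 OR C = 0 OR 0 = 0
So g4 = 0 and g5 = 0.

A=0 B=0 C=0 D=0 E=1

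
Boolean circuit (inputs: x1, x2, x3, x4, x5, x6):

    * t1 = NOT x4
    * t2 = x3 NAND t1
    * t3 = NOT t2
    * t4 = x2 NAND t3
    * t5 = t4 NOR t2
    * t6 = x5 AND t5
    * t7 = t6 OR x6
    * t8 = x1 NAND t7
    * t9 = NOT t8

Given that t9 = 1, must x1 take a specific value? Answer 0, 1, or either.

t9 = NOT t8 must be 1, so t8 = 0.
t8 = x1 NAND t7 must be 0, so both x1 = 1 and t7 = 1.
t7 = t6 OR x6 must be 1, so at least one of t6, x6 is 1.
Every assignment with t9 = 1 has x1 = 1; there are 17 such assignment(s).

1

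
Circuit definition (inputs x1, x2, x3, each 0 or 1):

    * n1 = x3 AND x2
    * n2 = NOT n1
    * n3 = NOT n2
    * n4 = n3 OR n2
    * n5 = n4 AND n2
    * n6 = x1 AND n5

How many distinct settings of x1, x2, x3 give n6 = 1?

3

n6 = x1 AND n5 must be 1, so both x1 = 1 and n5 = 1.
n5 = n4 AND n2 must be 1, so both n4 = 1 and n2 = 1.
Satisfying assignments:
  x1=1, x2=0, x3=0
  x1=1, x2=0, x3=1
  x1=1, x2=1, x3=0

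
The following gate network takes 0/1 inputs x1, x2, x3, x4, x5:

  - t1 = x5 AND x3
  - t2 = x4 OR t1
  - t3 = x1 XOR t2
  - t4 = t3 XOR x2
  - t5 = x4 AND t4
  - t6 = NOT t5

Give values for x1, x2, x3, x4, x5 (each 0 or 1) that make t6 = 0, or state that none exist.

x1=1 x2=1 x3=1 x4=1 x5=0

Check with x1=1 x2=1 x3=1 x4=1 x5=0:
t1 = x5 AND x3 = 0 AND 1 = 0
t2 = x4 OR t1 = 1 OR 0 = 1
t3 = x1 XOR t2 = 1 XOR 1 = 0
t4 = t3 XOR x2 = 0 XOR 1 = 1
t5 = x4 AND t4 = 1 AND 1 = 1
t6 = NOT t5 = NOT 1 = 0
So t6 = 0 as required.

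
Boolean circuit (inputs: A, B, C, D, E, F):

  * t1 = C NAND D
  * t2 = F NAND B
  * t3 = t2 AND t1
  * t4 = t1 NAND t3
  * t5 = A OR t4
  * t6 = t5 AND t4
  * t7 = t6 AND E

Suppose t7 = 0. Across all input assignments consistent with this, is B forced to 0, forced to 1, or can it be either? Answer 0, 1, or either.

either

Both values of B occur among assignments with t7 = 0:
  B=0: A=0, B=0, C=0, D=0, E=0, F=0
  B=1: A=0, B=1, C=0, D=0, E=0, F=0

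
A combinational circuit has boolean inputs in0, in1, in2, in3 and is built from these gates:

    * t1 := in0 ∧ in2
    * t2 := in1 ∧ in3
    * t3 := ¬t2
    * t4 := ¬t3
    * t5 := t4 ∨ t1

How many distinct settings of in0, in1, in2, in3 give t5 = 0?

9

t5 = t4 ∨ t1 must be 0, so both t4 = 0 and t1 = 0.
t4 = ¬t3 must be 0, so t3 = 1.
Enumerating the 16 input combinations, 9 give t5 = 0 and 7 give t5 = 1.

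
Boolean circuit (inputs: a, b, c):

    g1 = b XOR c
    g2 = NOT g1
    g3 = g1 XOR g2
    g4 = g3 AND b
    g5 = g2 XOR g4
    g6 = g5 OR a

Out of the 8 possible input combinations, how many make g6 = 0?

2

g6 = g5 OR a must be 0, so both g5 = 0 and a = 0.
g5 = g2 XOR g4 must be 0, so g2 and g4 are equal.
Satisfying assignments:
  a=0, b=0, c=1
  a=0, b=1, c=1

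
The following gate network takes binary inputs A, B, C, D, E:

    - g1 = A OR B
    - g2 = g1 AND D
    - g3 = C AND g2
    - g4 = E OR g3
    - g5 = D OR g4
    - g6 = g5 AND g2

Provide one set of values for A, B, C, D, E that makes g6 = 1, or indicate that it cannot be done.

A=1 B=0 C=1 D=1 E=0

g6 = g5 AND g2 must be 1, so both g5 = 1 and g2 = 1.
g5 = D OR g4 must be 1, so at least one of D, g4 is 1.
g2 = g1 AND D must be 1, so both g1 = 1 and D = 1.
Check with A=1 B=0 C=1 D=1 E=0:
g1 = A OR B = 1 OR 0 = 1
g2 = g1 AND D = 1 AND 1 = 1
g3 = C AND g2 = 1 AND 1 = 1
g4 = E OR g3 = 0 OR 1 = 1
g5 = D OR g4 = 1 OR 1 = 1
g6 = g5 AND g2 = 1 AND 1 = 1
So g6 = 1 as required.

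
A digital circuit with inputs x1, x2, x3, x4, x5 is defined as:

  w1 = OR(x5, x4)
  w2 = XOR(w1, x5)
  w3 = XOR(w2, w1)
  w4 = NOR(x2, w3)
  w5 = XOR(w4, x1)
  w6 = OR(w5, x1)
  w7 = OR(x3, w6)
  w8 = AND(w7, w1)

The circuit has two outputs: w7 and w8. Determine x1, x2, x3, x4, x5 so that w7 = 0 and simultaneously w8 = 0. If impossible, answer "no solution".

x1=0, x2=1, x3=0, x4=0, x5=1

Check with x1=0, x2=1, x3=0, x4=0, x5=1:
w1 = OR(x5, x4) = OR(1, 0) = 1
w2 = XOR(w1, x5) = XOR(1, 1) = 0
w3 = XOR(w2, w1) = XOR(0, 1) = 1
w4 = NOR(x2, w3) = NOR(1, 1) = 0
w5 = XOR(w4, x1) = XOR(0, 0) = 0
w6 = OR(w5, x1) = OR(0, 0) = 0
w7 = OR(x3, w6) = OR(0, 0) = 0
w8 = AND(w7, w1) = AND(0, 1) = 0
So w7 = 0 and w8 = 0.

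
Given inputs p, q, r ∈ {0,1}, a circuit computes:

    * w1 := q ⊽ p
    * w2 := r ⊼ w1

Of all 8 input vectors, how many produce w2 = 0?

w2 = r ⊼ w1 must be 0, so both r = 1 and w1 = 1.
w1 = q ⊽ p must be 1, so both q = 0 and p = 0.
Satisfying assignments:
  p=0, q=0, r=1

1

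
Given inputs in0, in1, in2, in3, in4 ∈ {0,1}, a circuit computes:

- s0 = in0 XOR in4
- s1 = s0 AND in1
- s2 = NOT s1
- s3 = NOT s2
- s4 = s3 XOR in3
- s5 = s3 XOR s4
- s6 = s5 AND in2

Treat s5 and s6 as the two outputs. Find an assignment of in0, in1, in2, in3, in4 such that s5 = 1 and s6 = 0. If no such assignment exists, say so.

Check with in0=1, in1=1, in2=0, in3=1, in4=1:
s0 = in0 XOR in4 = 1 XOR 1 = 0
s1 = s0 AND in1 = 0 AND 1 = 0
s2 = NOT s1 = NOT 0 = 1
s3 = NOT s2 = NOT 1 = 0
s4 = s3 XOR in3 = 0 XOR 1 = 1
s5 = s3 XOR s4 = 0 XOR 1 = 1
s6 = s5 AND in2 = 1 AND 0 = 0
So s5 = 1 and s6 = 0.

in0=1, in1=1, in2=0, in3=1, in4=1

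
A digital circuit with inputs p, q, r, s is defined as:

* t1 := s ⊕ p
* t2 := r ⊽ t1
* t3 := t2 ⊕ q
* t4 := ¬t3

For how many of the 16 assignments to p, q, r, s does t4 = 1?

8

t4 = ¬t3 must be 1, so t3 = 0.
t3 = t2 ⊕ q must be 0, so t2 and q are equal.
Enumerating the 16 input combinations, 8 give t4 = 1 and 8 give t4 = 0.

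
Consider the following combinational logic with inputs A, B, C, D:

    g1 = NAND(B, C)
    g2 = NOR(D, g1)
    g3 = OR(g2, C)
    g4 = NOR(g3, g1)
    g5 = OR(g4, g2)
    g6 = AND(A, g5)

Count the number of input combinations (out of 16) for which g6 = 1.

1

g6 = AND(A, g5) must be 1, so both A = 1 and g5 = 1.
Enumerating the 16 input combinations, 1 give g6 = 1 and 15 give g6 = 0.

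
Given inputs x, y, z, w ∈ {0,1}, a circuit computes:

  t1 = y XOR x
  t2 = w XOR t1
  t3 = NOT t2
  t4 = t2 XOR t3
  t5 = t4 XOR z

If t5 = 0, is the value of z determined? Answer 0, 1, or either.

1

t5 = t4 XOR z must be 0, so t4 and z are equal.
Every assignment with t5 = 0 has z = 1; there are 8 such assignment(s).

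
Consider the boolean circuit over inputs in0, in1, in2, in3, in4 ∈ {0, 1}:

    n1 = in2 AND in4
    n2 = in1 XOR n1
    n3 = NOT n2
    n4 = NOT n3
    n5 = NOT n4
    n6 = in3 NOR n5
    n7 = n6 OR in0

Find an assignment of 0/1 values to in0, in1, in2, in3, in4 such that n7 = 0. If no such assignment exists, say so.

Check with in0=0, in1=0, in2=0, in3=0, in4=1:
n1 = in2 AND in4 = 0 AND 1 = 0
n2 = in1 XOR n1 = 0 XOR 0 = 0
n3 = NOT n2 = NOT 0 = 1
n4 = NOT n3 = NOT 1 = 0
n5 = NOT n4 = NOT 0 = 1
n6 = in3 NOR n5 = 0 NOR 1 = 0
n7 = n6 OR in0 = 0 OR 0 = 0
So n7 = 0 as required.

in0=0, in1=0, in2=0, in3=0, in4=1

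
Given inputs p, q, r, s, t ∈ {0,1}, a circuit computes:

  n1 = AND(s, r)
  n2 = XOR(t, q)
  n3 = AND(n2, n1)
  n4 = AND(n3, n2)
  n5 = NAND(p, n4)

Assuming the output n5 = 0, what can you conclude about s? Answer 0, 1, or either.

1

n5 = NAND(p, n4) must be 0, so both p = 1 and n4 = 1.
Every assignment with n5 = 0 has s = 1; there are 2 such assignment(s).
  p=1, q=0, r=1, s=1, t=1
  p=1, q=1, r=1, s=1, t=0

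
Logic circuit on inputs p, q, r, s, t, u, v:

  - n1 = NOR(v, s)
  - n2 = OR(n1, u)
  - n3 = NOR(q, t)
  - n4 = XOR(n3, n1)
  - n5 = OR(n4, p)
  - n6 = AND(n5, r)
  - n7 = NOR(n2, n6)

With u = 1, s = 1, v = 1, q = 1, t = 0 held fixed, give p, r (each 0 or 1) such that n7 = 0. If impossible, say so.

n7 = NOR(n2, n6) must be 0, so at least one of n2, n6 is 1.
Check with u = 1, s = 1, v = 1, q = 1, t = 0 and p=0, r=1:
n1 = NOR(v, s) = NOR(1, 1) = 0
n2 = OR(n1, u) = OR(0, 1) = 1
n3 = NOR(q, t) = NOR(1, 0) = 0
n4 = XOR(n3, n1) = XOR(0, 0) = 0
n5 = OR(n4, p) = OR(0, 0) = 0
n6 = AND(n5, r) = AND(0, 1) = 0
n7 = NOR(n2, n6) = NOR(1, 0) = 0
So n7 = 0.

p=0, r=1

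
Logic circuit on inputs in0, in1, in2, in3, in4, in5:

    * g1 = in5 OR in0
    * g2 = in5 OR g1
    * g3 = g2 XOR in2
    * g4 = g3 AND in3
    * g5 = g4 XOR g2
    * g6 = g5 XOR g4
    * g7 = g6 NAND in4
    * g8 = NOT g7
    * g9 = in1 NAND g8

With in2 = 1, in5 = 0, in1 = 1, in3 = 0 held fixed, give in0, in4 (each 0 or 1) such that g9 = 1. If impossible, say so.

g9 = in1 NAND g8 must be 1, so at least one of in1, g8 is 0.
Check with in2 = 1, in5 = 0, in1 = 1, in3 = 0 and in0=0, in4=0:
g1 = in5 OR in0 = 0 OR 0 = 0
g2 = in5 OR g1 = 0 OR 0 = 0
g3 = g2 XOR in2 = 0 XOR 1 = 1
g4 = g3 AND in3 = 1 AND 0 = 0
g5 = g4 XOR g2 = 0 XOR 0 = 0
g6 = g5 XOR g4 = 0 XOR 0 = 0
g7 = g6 NAND in4 = 0 NAND 0 = 1
g8 = NOT g7 = NOT 1 = 0
g9 = in1 NAND g8 = 1 NAND 0 = 1
So g9 = 1.

in0=0 in4=0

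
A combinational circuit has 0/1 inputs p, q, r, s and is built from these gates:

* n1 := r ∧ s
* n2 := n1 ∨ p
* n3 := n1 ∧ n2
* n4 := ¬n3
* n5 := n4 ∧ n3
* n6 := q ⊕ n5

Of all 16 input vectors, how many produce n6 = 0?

8

n6 = q ⊕ n5 must be 0, so q and n5 are equal.
Enumerating the 16 input combinations, 8 give n6 = 0 and 8 give n6 = 1.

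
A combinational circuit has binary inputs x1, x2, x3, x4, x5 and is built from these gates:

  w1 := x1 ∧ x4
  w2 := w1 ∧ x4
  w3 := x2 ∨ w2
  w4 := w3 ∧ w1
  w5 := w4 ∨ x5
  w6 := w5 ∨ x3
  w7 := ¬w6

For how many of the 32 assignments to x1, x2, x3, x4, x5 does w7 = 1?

6

w7 = ¬w6 must be 1, so w6 = 0.
Enumerating the 32 input combinations, 6 give w7 = 1 and 26 give w7 = 0.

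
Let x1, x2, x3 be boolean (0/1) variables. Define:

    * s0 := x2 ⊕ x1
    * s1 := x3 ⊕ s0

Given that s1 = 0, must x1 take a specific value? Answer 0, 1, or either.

either

Both values of x1 occur among assignments with s1 = 0:
  x1=0: x1=0, x2=0, x3=0
  x1=1: x1=1, x2=0, x3=1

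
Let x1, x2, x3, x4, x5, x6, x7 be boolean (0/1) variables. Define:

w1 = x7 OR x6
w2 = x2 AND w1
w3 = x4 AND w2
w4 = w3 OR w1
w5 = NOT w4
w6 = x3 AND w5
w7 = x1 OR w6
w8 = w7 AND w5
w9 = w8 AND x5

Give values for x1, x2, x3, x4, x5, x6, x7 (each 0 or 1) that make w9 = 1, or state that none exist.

w9 = w8 AND x5 must be 1, so both w8 = 1 and x5 = 1.
w8 = w7 AND w5 must be 1, so both w7 = 1 and w5 = 1.
w7 = x1 OR w6 must be 1, so at least one of x1, w6 is 1.
Check with x1=1, x2=0, x3=0, x4=0, x5=1, x6=0, x7=0:
w1 = x7 OR x6 = 0 OR 0 = 0
w2 = x2 AND w1 = 0 AND 0 = 0
w3 = x4 AND w2 = 0 AND 0 = 0
w4 = w3 OR w1 = 0 OR 0 = 0
w5 = NOT w4 = NOT 0 = 1
w6 = x3 AND w5 = 0 AND 1 = 0
w7 = x1 OR w6 = 1 OR 0 = 1
w8 = w7 AND w5 = 1 AND 1 = 1
w9 = w8 AND x5 = 1 AND 1 = 1
So w9 = 1 as required.

x1=1, x2=0, x3=0, x4=0, x5=1, x6=0, x7=0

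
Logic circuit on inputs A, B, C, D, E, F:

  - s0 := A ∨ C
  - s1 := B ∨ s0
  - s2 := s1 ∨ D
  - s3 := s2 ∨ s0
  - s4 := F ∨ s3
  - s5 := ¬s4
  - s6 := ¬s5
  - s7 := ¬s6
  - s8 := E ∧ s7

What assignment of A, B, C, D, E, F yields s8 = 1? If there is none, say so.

A=0, B=0, C=0, D=0, E=1, F=0

Check with A=0, B=0, C=0, D=0, E=1, F=0:
s0 = A ∨ C = 0 ∨ 0 = 0
s1 = B ∨ s0 = 0 ∨ 0 = 0
s2 = s1 ∨ D = 0 ∨ 0 = 0
s3 = s2 ∨ s0 = 0 ∨ 0 = 0
s4 = F ∨ s3 = 0 ∨ 0 = 0
s5 = ¬s4 = ¬0 = 1
s6 = ¬s5 = ¬1 = 0
s7 = ¬s6 = ¬0 = 1
s8 = E ∧ s7 = 1 ∧ 1 = 1
So s8 = 1 as required.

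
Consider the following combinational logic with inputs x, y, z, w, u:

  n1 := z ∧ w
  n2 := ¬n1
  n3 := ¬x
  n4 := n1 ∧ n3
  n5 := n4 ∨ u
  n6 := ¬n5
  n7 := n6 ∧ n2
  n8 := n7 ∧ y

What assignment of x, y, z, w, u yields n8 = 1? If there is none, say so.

Check with x=0, y=1, z=1, w=0, u=0:
n1 = z ∧ w = 1 ∧ 0 = 0
n2 = ¬n1 = ¬0 = 1
n3 = ¬x = ¬0 = 1
n4 = n1 ∧ n3 = 0 ∧ 1 = 0
n5 = n4 ∨ u = 0 ∨ 0 = 0
n6 = ¬n5 = ¬0 = 1
n7 = n6 ∧ n2 = 1 ∧ 1 = 1
n8 = n7 ∧ y = 1 ∧ 1 = 1
So n8 = 1 as required.

x=0, y=1, z=1, w=0, u=0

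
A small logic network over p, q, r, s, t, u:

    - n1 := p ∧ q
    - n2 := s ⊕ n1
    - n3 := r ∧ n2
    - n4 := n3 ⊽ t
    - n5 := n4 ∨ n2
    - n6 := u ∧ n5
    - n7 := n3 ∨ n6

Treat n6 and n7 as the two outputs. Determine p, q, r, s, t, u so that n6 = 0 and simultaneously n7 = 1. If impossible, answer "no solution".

p=0 q=1 r=1 s=1 t=1 u=0

Check with p=0 q=1 r=1 s=1 t=1 u=0:
n1 = p ∧ q = 0 ∧ 1 = 0
n2 = s ⊕ n1 = 1 ⊕ 0 = 1
n3 = r ∧ n2 = 1 ∧ 1 = 1
n4 = n3 ⊽ t = 1 ⊽ 1 = 0
n5 = n4 ∨ n2 = 0 ∨ 1 = 1
n6 = u ∧ n5 = 0 ∧ 1 = 0
n7 = n3 ∨ n6 = 1 ∨ 0 = 1
So n6 = 0 and n7 = 1.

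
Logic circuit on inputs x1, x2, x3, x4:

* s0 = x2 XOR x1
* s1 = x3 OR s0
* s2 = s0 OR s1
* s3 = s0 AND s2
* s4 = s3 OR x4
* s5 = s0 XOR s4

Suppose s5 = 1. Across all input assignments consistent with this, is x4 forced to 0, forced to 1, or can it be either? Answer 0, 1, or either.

1

s5 = s0 XOR s4 must be 1, so s0 and s4 differ.
Every assignment with s5 = 1 has x4 = 1; there are 4 such assignment(s).
  x1=0, x2=0, x3=0, x4=1
  x1=0, x2=0, x3=1, x4=1
  x1=1, x2=1, x3=0, x4=1
  x1=1, x2=1, x3=1, x4=1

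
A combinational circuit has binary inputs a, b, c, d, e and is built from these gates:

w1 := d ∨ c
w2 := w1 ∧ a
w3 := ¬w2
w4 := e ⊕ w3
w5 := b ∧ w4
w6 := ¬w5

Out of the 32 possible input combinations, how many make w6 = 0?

w6 = ¬w5 must be 0, so w5 = 1.
w5 = b ∧ w4 must be 1, so both b = 1 and w4 = 1.
w4 = e ⊕ w3 must be 1, so e and w3 differ.
Enumerating the 32 input combinations, 8 give w6 = 0 and 24 give w6 = 1.

8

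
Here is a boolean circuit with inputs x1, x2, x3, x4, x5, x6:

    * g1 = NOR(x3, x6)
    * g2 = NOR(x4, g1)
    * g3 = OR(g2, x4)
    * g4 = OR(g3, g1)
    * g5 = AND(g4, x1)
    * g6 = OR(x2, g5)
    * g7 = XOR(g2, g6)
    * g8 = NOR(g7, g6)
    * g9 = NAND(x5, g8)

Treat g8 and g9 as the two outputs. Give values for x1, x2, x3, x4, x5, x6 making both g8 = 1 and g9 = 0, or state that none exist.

x1=0, x2=0, x3=0, x4=1, x5=1, x6=1

Check with x1=0, x2=0, x3=0, x4=1, x5=1, x6=1:
g1 = NOR(x3, x6) = NOR(0, 1) = 0
g2 = NOR(x4, g1) = NOR(1, 0) = 0
g3 = OR(g2, x4) = OR(0, 1) = 1
g4 = OR(g3, g1) = OR(1, 0) = 1
g5 = AND(g4, x1) = AND(1, 0) = 0
g6 = OR(x2, g5) = OR(0, 0) = 0
g7 = XOR(g2, g6) = XOR(0, 0) = 0
g8 = NOR(g7, g6) = NOR(0, 0) = 1
g9 = NAND(x5, g8) = NAND(1, 1) = 0
So g8 = 1 and g9 = 0.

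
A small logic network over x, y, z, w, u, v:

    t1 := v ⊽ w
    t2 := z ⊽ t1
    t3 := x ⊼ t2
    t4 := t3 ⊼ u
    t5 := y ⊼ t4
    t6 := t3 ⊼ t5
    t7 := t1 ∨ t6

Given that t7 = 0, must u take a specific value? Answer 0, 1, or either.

Both values of u occur among assignments with t7 = 0:
  u=0: x=0, y=0, z=0, w=0, u=0, v=1
  u=1: x=0, y=0, z=0, w=0, u=1, v=1

either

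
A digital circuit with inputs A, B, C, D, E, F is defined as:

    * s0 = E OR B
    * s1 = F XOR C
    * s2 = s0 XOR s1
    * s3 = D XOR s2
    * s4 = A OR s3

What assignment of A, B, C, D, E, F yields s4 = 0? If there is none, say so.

s4 = A OR s3 must be 0, so both A = 0 and s3 = 0.
s3 = D XOR s2 must be 0, so D and s2 are equal.
Check with A=0, B=1, C=0, D=0, E=1, F=1:
s0 = E OR B = 1 OR 1 = 1
s1 = F XOR C = 1 XOR 0 = 1
s2 = s0 XOR s1 = 1 XOR 1 = 0
s3 = D XOR s2 = 0 XOR 0 = 0
s4 = A OR s3 = 0 OR 0 = 0
So s4 = 0 as required.

A=0, B=1, C=0, D=0, E=1, F=1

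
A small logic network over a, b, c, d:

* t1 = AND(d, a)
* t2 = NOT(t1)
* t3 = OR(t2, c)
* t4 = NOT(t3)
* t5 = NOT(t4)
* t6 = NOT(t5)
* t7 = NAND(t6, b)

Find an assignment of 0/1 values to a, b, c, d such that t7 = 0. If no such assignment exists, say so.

a=1, b=1, c=0, d=1

Check with a=1, b=1, c=0, d=1:
t1 = AND(d, a) = AND(1, 1) = 1
t2 = NOT(t1) = NOT 1 = 0
t3 = OR(t2, c) = OR(0, 0) = 0
t4 = NOT(t3) = NOT 0 = 1
t5 = NOT(t4) = NOT 1 = 0
t6 = NOT(t5) = NOT 0 = 1
t7 = NAND(t6, b) = NAND(1, 1) = 0
So t7 = 0 as required.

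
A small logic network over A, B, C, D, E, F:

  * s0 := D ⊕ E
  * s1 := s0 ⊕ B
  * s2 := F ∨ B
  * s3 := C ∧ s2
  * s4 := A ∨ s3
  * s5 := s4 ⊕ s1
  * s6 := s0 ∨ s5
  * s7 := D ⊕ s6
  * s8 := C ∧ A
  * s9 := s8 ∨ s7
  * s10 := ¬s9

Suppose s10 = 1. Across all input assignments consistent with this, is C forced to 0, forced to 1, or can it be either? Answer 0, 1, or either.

Both values of C occur among assignments with s10 = 1:
  C=0: A=0, B=0, C=0, D=0, E=0, F=0
  C=1: A=0, B=0, C=1, D=0, E=0, F=0

either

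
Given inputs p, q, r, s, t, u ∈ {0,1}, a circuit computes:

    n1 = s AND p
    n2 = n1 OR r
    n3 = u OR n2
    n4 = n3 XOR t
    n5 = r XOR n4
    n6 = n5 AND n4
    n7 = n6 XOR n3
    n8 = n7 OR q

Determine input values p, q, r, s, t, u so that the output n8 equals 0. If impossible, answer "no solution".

p=0 q=0 r=0 s=0 t=0 u=1

n8 = n7 OR q must be 0, so both n7 = 0 and q = 0.
n7 = n6 XOR n3 must be 0, so n6 and n3 are equal.
Check with p=0 q=0 r=0 s=0 t=0 u=1:
n1 = s AND p = 0 AND 0 = 0
n2 = n1 OR r = 0 OR 0 = 0
n3 = u OR n2 = 1 OR 0 = 1
n4 = n3 XOR t = 1 XOR 0 = 1
n5 = r XOR n4 = 0 XOR 1 = 1
n6 = n5 AND n4 = 1 AND 1 = 1
n7 = n6 XOR n3 = 1 XOR 1 = 0
n8 = n7 OR q = 0 OR 0 = 0
So n8 = 0 as required.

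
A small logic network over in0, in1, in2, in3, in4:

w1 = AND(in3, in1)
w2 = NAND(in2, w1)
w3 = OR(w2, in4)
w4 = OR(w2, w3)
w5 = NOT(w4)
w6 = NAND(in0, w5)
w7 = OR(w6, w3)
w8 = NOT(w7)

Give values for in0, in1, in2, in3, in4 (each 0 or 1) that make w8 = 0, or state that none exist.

Check with in0=1 in1=0 in2=0 in3=0 in4=1:
w1 = AND(in3, in1) = AND(0, 0) = 0
w2 = NAND(in2, w1) = NAND(0, 0) = 1
w3 = OR(w2, in4) = OR(1, 1) = 1
w4 = OR(w2, w3) = OR(1, 1) = 1
w5 = NOT(w4) = NOT 1 = 0
w6 = NAND(in0, w5) = NAND(1, 0) = 1
w7 = OR(w6, w3) = OR(1, 1) = 1
w8 = NOT(w7) = NOT 1 = 0
So w8 = 0 as required.

in0=1 in1=0 in2=0 in3=0 in4=1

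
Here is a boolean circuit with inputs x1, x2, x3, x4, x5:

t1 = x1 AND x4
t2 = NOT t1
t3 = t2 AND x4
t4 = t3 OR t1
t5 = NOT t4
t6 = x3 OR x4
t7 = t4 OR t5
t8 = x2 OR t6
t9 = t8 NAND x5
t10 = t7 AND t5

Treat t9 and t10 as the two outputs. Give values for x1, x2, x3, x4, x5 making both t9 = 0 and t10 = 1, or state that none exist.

Check with x1=1, x2=1, x3=0, x4=0, x5=1:
t1 = x1 AND x4 = 1 AND 0 = 0
t2 = NOT t1 = NOT 0 = 1
t3 = t2 AND x4 = 1 AND 0 = 0
t4 = t3 OR t1 = 0 OR 0 = 0
t5 = NOT t4 = NOT 0 = 1
t6 = x3 OR x4 = 0 OR 0 = 0
t7 = t4 OR t5 = 0 OR 1 = 1
t8 = x2 OR t6 = 1 OR 0 = 1
t9 = t8 NAND x5 = 1 NAND 1 = 0
t10 = t7 AND t5 = 1 AND 1 = 1
So t9 = 0 and t10 = 1.

x1=1, x2=1, x3=0, x4=0, x5=1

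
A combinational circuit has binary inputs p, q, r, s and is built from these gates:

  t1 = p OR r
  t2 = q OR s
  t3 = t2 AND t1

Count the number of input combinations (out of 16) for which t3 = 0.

t3 = t2 AND t1 must be 0, so at least one of t2, t1 is 0.
Enumerating the 16 input combinations, 7 give t3 = 0 and 9 give t3 = 1.

7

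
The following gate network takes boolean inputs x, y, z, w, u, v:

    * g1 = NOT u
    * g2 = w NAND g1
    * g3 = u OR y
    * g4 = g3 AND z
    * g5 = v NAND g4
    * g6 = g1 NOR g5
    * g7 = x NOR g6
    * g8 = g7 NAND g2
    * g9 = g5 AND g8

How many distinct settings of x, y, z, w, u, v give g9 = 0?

31

g9 = g5 AND g8 must be 0, so at least one of g5, g8 is 0.
Enumerating the 64 input combinations, 31 give g9 = 0 and 33 give g9 = 1.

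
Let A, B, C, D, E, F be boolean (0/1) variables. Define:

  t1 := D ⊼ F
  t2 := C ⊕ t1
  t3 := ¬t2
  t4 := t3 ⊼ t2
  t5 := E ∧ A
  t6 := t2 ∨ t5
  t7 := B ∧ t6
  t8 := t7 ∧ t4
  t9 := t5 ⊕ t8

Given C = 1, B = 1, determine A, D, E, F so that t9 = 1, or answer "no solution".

A=0, D=1, E=1, F=1

Check with C = 1, B = 1 and A=0, D=1, E=1, F=1:
t1 = D ⊼ F = 1 ⊼ 1 = 0
t2 = C ⊕ t1 = 1 ⊕ 0 = 1
t3 = ¬t2 = ¬1 = 0
t4 = t3 ⊼ t2 = 0 ⊼ 1 = 1
t5 = E ∧ A = 1 ∧ 0 = 0
t6 = t2 ∨ t5 = 1 ∨ 0 = 1
t7 = B ∧ t6 = 1 ∧ 1 = 1
t8 = t7 ∧ t4 = 1 ∧ 1 = 1
t9 = t5 ⊕ t8 = 0 ⊕ 1 = 1
So t9 = 1.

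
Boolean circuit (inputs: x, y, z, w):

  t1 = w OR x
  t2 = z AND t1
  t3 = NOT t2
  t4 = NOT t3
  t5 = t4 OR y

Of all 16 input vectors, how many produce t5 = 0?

t5 = t4 OR y must be 0, so both t4 = 0 and y = 0.
t4 = NOT t3 must be 0, so t3 = 1.
t3 = NOT t2 must be 1, so t2 = 0.
Satisfying assignments:
  x=0, y=0, z=0, w=0
  x=0, y=0, z=0, w=1
  x=0, y=0, z=1, w=0
  x=1, y=0, z=0, w=0
  x=1, y=0, z=0, w=1

5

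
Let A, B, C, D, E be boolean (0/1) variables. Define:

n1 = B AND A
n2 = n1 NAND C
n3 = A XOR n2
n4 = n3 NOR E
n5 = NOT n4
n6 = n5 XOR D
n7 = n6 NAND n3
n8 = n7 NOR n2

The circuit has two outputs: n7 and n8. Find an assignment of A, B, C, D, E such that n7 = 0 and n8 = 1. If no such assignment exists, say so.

Check with A=1, B=1, C=1, D=0, E=1:
n1 = B AND A = 1 AND 1 = 1
n2 = n1 NAND C = 1 NAND 1 = 0
n3 = A XOR n2 = 1 XOR 0 = 1
n4 = n3 NOR E = 1 NOR 1 = 0
n5 = NOT n4 = NOT 0 = 1
n6 = n5 XOR D = 1 XOR 0 = 1
n7 = n6 NAND n3 = 1 NAND 1 = 0
n8 = n7 NOR n2 = 0 NOR 0 = 1
So n7 = 0 and n8 = 1.

A=1, B=1, C=1, D=0, E=1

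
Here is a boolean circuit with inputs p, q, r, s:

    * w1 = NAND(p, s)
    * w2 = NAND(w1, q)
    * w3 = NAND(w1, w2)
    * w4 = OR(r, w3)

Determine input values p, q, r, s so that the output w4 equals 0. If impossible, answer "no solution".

w4 = OR(r, w3) must be 0, so both r = 0 and w3 = 0.
w3 = NAND(w1, w2) must be 0, so both w1 = 1 and w2 = 1.
w1 = NAND(p, s) must be 1, so at least one of p, s is 0.
Check with p=0 q=0 r=0 s=1:
w1 = NAND(p, s) = NAND(0, 1) = 1
w2 = NAND(w1, q) = NAND(1, 0) = 1
w3 = NAND(w1, w2) = NAND(1, 1) = 0
w4 = OR(r, w3) = OR(0, 0) = 0
So w4 = 0 as required.

p=0 q=0 r=0 s=1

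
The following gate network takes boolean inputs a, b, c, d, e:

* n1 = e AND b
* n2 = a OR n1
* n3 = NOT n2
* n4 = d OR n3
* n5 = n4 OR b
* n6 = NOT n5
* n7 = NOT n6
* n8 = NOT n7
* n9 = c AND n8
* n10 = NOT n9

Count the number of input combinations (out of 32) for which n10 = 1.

n10 = NOT n9 must be 1, so n9 = 0.
n9 = c AND n8 must be 0, so at least one of c, n8 is 0.
Enumerating the 32 input combinations, 30 give n10 = 1 and 2 give n10 = 0.

30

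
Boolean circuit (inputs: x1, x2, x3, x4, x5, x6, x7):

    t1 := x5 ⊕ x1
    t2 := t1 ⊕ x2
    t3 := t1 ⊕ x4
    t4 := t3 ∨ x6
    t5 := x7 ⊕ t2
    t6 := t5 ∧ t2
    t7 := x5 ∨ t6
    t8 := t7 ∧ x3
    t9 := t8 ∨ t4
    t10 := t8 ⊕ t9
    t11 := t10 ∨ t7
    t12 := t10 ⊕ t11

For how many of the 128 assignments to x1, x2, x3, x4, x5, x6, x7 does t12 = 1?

t12 = t10 ⊕ t11 must be 1, so t10 and t11 differ.
Enumerating the 128 input combinations, 50 give t12 = 1 and 78 give t12 = 0.

50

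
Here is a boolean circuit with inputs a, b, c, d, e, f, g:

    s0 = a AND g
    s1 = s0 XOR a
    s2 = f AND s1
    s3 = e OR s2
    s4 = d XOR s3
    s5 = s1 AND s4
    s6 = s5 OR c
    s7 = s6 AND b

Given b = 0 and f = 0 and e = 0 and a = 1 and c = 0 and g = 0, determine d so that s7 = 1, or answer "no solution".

With b = 0 and f = 0 and e = 0 and a = 1 and c = 0 and g = 0 fixed, none of the 2 settings of d give s7 = 1.
For example, with d=0:
s0 = a AND g = 1 AND 0 = 0
s1 = s0 XOR a = 0 XOR 1 = 1
s2 = f AND s1 = 0 AND 1 = 0
s3 = e OR s2 = 0 OR 0 = 0
s4 = d XOR s3 = 0 XOR 0 = 0
s5 = s1 AND s4 = 1 AND 0 = 0
s6 = s5 OR c = 0 OR 0 = 0
s7 = s6 AND b = 0 AND 0 = 0
giving s7 = 0 ≠ 1.

no solution exists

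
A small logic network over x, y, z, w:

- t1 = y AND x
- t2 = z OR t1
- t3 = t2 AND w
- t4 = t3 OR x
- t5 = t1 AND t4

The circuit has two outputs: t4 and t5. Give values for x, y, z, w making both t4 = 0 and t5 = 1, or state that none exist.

Across all 16 input combinations, none give both t4 = 0 and t5 = 1.

no solution exists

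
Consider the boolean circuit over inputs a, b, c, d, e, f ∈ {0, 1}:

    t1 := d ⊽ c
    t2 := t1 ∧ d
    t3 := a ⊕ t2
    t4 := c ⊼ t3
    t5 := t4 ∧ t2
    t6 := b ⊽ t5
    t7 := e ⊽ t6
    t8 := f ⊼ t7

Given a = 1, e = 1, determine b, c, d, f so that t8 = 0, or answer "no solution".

no solution exists

With a = 1, e = 1 fixed, none of the 16 settings of b, c, d, f give t8 = 0.
For example, with b=1, c=0, d=0, f=1:
t1 = d ⊽ c = 0 ⊽ 0 = 1
t2 = t1 ∧ d = 1 ∧ 0 = 0
t3 = a ⊕ t2 = 1 ⊕ 0 = 1
t4 = c ⊼ t3 = 0 ⊼ 1 = 1
t5 = t4 ∧ t2 = 1 ∧ 0 = 0
t6 = b ⊽ t5 = 1 ⊽ 0 = 0
t7 = e ⊽ t6 = 1 ⊽ 0 = 0
t8 = f ⊼ t7 = 1 ⊼ 0 = 1
giving t8 = 1 ≠ 0.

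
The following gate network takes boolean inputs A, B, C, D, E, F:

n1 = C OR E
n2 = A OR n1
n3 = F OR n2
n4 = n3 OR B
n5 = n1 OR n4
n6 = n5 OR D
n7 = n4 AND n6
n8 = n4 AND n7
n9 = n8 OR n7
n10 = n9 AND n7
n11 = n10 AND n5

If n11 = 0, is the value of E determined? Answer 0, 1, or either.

0

n11 = n10 AND n5 must be 0, so at least one of n10, n5 is 0.
Every assignment with n11 = 0 has E = 0; there are 2 such assignment(s).
  A=0, B=0, C=0, D=0, E=0, F=0
  A=0, B=0, C=0, D=1, E=0, F=0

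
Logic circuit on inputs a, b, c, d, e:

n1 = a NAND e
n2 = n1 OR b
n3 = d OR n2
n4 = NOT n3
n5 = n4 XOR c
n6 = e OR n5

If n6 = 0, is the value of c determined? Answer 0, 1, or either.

n6 = e OR n5 must be 0, so both e = 0 and n5 = 0.
n5 = n4 XOR c must be 0, so n4 and c are equal.
Every assignment with n6 = 0 has c = 0; there are 8 such assignment(s).

0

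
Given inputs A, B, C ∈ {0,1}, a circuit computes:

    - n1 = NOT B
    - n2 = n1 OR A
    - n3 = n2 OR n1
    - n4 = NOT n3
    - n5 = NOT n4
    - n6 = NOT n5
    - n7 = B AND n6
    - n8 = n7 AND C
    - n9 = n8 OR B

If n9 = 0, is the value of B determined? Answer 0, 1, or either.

0

n9 = n8 OR B must be 0, so both n8 = 0 and B = 0.
n8 = n7 AND C must be 0, so at least one of n7, C is 0.
Every assignment with n9 = 0 has B = 0; there are 4 such assignment(s).
  A=0, B=0, C=0
  A=0, B=0, C=1
  A=1, B=0, C=0
  A=1, B=0, C=1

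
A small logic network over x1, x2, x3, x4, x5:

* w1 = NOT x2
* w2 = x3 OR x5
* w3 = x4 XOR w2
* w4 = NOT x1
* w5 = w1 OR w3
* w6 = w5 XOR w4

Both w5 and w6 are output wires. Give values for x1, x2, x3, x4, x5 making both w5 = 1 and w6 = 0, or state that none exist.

Check with x1=0, x2=0, x3=1, x4=1, x5=1:
w1 = NOT x2 = NOT 0 = 1
w2 = x3 OR x5 = 1 OR 1 = 1
w3 = x4 XOR w2 = 1 XOR 1 = 0
w4 = NOT x1 = NOT 0 = 1
w5 = w1 OR w3 = 1 OR 0 = 1
w6 = w5 XOR w4 = 1 XOR 1 = 0
So w5 = 1 and w6 = 0.

x1=0, x2=0, x3=1, x4=1, x5=1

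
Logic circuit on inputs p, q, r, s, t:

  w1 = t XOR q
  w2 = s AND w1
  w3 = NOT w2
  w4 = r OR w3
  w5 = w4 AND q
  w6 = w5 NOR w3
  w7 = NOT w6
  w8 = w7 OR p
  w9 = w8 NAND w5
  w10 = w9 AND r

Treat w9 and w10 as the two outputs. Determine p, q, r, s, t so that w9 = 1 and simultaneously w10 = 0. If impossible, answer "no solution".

p=0 q=0 r=0 s=0 t=1

Check with p=0 q=0 r=0 s=0 t=1:
w1 = t XOR q = 1 XOR 0 = 1
w2 = s AND w1 = 0 AND 1 = 0
w3 = NOT w2 = NOT 0 = 1
w4 = r OR w3 = 0 OR 1 = 1
w5 = w4 AND q = 1 AND 0 = 0
w6 = w5 NOR w3 = 0 NOR 1 = 0
w7 = NOT w6 = NOT 0 = 1
w8 = w7 OR p = 1 OR 0 = 1
w9 = w8 NAND w5 = 1 NAND 0 = 1
w10 = w9 AND r = 1 AND 0 = 0
So w9 = 1 and w10 = 0.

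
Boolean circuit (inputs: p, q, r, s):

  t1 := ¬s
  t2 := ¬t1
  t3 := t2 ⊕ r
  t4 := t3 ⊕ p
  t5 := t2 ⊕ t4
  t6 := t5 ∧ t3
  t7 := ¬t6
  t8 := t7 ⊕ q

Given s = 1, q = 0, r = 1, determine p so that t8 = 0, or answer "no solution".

With s = 1, q = 0, r = 1 fixed, none of the 2 settings of p give t8 = 0.
For example, with p=0:
t1 = ¬s = ¬1 = 0
t2 = ¬t1 = ¬0 = 1
t3 = t2 ⊕ r = 1 ⊕ 1 = 0
t4 = t3 ⊕ p = 0 ⊕ 0 = 0
t5 = t2 ⊕ t4 = 1 ⊕ 0 = 1
t6 = t5 ∧ t3 = 1 ∧ 0 = 0
t7 = ¬t6 = ¬0 = 1
t8 = t7 ⊕ q = 1 ⊕ 0 = 1
giving t8 = 1 ≠ 0.

no solution exists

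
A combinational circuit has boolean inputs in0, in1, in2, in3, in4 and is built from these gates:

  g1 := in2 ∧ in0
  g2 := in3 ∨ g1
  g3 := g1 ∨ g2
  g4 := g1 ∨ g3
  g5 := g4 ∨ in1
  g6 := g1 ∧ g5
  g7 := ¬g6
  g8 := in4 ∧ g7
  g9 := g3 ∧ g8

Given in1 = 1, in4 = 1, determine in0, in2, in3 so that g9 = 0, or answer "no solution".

in0=1, in2=1, in3=0

Check with in1 = 1, in4 = 1 and in0=1, in2=1, in3=0:
g1 = in2 ∧ in0 = 1 ∧ 1 = 1
g2 = in3 ∨ g1 = 0 ∨ 1 = 1
g3 = g1 ∨ g2 = 1 ∨ 1 = 1
g4 = g1 ∨ g3 = 1 ∨ 1 = 1
g5 = g4 ∨ in1 = 1 ∨ 1 = 1
g6 = g1 ∧ g5 = 1 ∧ 1 = 1
g7 = ¬g6 = ¬1 = 0
g8 = in4 ∧ g7 = 1 ∧ 0 = 0
g9 = g3 ∧ g8 = 1 ∧ 0 = 0
So g9 = 0.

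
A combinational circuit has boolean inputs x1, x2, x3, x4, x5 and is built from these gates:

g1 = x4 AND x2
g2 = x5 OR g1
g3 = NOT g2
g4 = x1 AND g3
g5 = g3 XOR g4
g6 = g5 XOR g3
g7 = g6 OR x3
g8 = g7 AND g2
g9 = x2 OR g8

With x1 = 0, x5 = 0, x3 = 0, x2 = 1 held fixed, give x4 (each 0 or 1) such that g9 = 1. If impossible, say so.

x4=1

g9 = x2 OR g8 must be 1, so at least one of x2, g8 is 1.
Check with x1 = 0, x5 = 0, x3 = 0, x2 = 1 and x4=1:
g1 = x4 AND x2 = 1 AND 1 = 1
g2 = x5 OR g1 = 0 OR 1 = 1
g3 = NOT g2 = NOT 1 = 0
g4 = x1 AND g3 = 0 AND 0 = 0
g5 = g3 XOR g4 = 0 XOR 0 = 0
g6 = g5 XOR g3 = 0 XOR 0 = 0
g7 = g6 OR x3 = 0 OR 0 = 0
g8 = g7 AND g2 = 0 AND 1 = 0
g9 = x2 OR g8 = 1 OR 0 = 1
So g9 = 1.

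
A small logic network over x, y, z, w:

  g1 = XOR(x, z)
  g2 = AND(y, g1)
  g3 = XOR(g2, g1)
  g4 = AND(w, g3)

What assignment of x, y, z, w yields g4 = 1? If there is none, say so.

g4 = AND(w, g3) must be 1, so both w = 1 and g3 = 1.
g3 = XOR(g2, g1) must be 1, so g2 and g1 differ.
Check with x=1, y=0, z=0, w=1:
g1 = XOR(x, z) = XOR(1, 0) = 1
g2 = AND(y, g1) = AND(0, 1) = 0
g3 = XOR(g2, g1) = XOR(0, 1) = 1
g4 = AND(w, g3) = AND(1, 1) = 1
So g4 = 1 as required.

x=1, y=0, z=0, w=1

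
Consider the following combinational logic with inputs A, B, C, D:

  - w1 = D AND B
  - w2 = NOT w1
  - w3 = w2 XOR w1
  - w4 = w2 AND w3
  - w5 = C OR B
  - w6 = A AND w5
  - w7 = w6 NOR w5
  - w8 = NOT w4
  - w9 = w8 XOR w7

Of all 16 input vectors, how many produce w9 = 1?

8

w9 = w8 XOR w7 must be 1, so w8 and w7 differ.
Enumerating the 16 input combinations, 8 give w9 = 1 and 8 give w9 = 0.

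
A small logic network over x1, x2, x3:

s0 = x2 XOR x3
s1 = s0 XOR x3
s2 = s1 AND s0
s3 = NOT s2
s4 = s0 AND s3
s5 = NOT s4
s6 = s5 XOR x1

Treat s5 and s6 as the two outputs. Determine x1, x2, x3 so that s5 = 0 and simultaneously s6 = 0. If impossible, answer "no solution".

x1=0, x2=0, x3=1

Check with x1=0, x2=0, x3=1:
s0 = x2 XOR x3 = 0 XOR 1 = 1
s1 = s0 XOR x3 = 1 XOR 1 = 0
s2 = s1 AND s0 = 0 AND 1 = 0
s3 = NOT s2 = NOT 0 = 1
s4 = s0 AND s3 = 1 AND 1 = 1
s5 = NOT s4 = NOT 1 = 0
s6 = s5 XOR x1 = 0 XOR 0 = 0
So s5 = 0 and s6 = 0.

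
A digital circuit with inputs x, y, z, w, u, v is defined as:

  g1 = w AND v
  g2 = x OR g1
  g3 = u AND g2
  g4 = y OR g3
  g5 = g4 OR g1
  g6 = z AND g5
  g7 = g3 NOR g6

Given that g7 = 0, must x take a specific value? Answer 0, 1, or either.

either

Both values of x occur among assignments with g7 = 0:
  x=0: x=0, y=0, z=0, w=1, u=1, v=1
  x=1: x=1, y=0, z=0, w=0, u=1, v=0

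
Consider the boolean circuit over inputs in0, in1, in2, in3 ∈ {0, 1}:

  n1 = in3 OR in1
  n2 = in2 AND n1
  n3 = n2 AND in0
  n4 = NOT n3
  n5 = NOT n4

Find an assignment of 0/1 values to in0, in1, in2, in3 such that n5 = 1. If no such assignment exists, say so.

in0=1, in1=1, in2=1, in3=1

Check with in0=1, in1=1, in2=1, in3=1:
n1 = in3 OR in1 = 1 OR 1 = 1
n2 = in2 AND n1 = 1 AND 1 = 1
n3 = n2 AND in0 = 1 AND 1 = 1
n4 = NOT n3 = NOT 1 = 0
n5 = NOT n4 = NOT 0 = 1
So n5 = 1 as required.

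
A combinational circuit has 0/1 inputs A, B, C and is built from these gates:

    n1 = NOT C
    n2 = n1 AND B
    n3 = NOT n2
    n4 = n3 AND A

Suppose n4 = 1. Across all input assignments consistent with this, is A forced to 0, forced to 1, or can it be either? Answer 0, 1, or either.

1

n4 = n3 AND A must be 1, so both n3 = 1 and A = 1.
n3 = NOT n2 must be 1, so n2 = 0.
n2 = n1 AND B must be 0, so at least one of n1, B is 0.
Every assignment with n4 = 1 has A = 1; there are 3 such assignment(s).
  A=1, B=0, C=0
  A=1, B=0, C=1
  A=1, B=1, C=1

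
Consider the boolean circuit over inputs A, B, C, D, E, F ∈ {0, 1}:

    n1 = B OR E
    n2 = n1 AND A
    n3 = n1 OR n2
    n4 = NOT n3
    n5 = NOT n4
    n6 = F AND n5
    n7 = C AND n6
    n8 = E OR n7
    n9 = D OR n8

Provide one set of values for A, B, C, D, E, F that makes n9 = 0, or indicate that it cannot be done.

A=1, B=0, C=0, D=0, E=0, F=1

Check with A=1, B=0, C=0, D=0, E=0, F=1:
n1 = B OR E = 0 OR 0 = 0
n2 = n1 AND A = 0 AND 1 = 0
n3 = n1 OR n2 = 0 OR 0 = 0
n4 = NOT n3 = NOT 0 = 1
n5 = NOT n4 = NOT 1 = 0
n6 = F AND n5 = 1 AND 0 = 0
n7 = C AND n6 = 0 AND 0 = 0
n8 = E OR n7 = 0 OR 0 = 0
n9 = D OR n8 = 0 OR 0 = 0
So n9 = 0 as required.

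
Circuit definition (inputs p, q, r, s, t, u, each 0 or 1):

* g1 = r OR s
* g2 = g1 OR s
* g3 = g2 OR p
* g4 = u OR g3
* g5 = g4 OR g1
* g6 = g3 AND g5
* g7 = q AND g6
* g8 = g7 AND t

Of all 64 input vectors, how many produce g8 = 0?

g8 = g7 AND t must be 0, so at least one of g7, t is 0.
Enumerating the 64 input combinations, 50 give g8 = 0 and 14 give g8 = 1.

50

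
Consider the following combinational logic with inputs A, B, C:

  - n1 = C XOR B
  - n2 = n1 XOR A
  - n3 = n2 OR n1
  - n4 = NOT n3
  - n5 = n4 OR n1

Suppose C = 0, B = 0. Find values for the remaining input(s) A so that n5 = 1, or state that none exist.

A=0

n5 = n4 OR n1 must be 1, so at least one of n4, n1 is 1.
Check with C = 0, B = 0 and A=0:
n1 = C XOR B = 0 XOR 0 = 0
n2 = n1 XOR A = 0 XOR 0 = 0
n3 = n2 OR n1 = 0 OR 0 = 0
n4 = NOT n3 = NOT 0 = 1
n5 = n4 OR n1 = 1 OR 0 = 1
So n5 = 1.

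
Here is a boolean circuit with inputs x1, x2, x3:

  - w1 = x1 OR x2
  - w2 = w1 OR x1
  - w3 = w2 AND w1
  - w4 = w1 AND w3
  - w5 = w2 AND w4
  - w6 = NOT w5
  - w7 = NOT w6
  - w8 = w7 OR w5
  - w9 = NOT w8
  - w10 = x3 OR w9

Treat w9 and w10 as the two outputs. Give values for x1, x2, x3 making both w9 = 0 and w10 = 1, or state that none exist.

x1=0 x2=1 x3=1

Check with x1=0 x2=1 x3=1:
w1 = x1 OR x2 = 0 OR 1 = 1
w2 = w1 OR x1 = 1 OR 0 = 1
w3 = w2 AND w1 = 1 AND 1 = 1
w4 = w1 AND w3 = 1 AND 1 = 1
w5 = w2 AND w4 = 1 AND 1 = 1
w6 = NOT w5 = NOT 1 = 0
w7 = NOT w6 = NOT 0 = 1
w8 = w7 OR w5 = 1 OR 1 = 1
w9 = NOT w8 = NOT 1 = 0
w10 = x3 OR w9 = 1 OR 0 = 1
So w9 = 0 and w10 = 1.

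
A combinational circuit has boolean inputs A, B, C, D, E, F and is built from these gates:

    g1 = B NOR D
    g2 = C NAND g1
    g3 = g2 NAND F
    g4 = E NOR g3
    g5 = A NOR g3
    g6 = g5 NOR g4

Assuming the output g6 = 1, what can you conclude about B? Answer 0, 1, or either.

either

Both values of B occur among assignments with g6 = 1:
  B=0: A=0, B=0, C=0, D=0, E=0, F=0
  B=1: A=0, B=1, C=0, D=0, E=0, F=0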